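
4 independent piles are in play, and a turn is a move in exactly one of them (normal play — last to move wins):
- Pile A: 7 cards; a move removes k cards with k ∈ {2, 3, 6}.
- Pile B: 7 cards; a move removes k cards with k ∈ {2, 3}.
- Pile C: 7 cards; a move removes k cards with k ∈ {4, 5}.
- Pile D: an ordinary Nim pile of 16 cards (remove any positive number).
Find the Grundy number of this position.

Grundy values for pile A (subtraction set {2, 3, 6}):
g(0) = mex{} = 0
g(1) = mex{} = 0
g(2) = mex{0} = 1
g(3) = mex{0} = 1
g(4) = mex{0,1} = 2
g(5) = mex{1} = 0
g(6) = mex{0,1,2} = 3
g(7) = mex{0,2} = 1
So g(7) = 1.
For pile B, compute g(0), g(1), … with moves {2, 3}:
k:     0  1  2  3  4  5  6  7
g(k):  0  0  1  1  2  0  0  1
So g(7) = 1.
For pile C, compute g(0), g(1), … with moves {4, 5}:
k:     0  1  2  3  4  5  6  7
g(k):  0  0  0  0  1  1  1  1
So g(7) = 1.
Pile D is a plain Nim pile of size 16, so its Grundy value is 16.
The value of a disjunctive sum is the nim-sum of the parts.
Combined value = 1 XOR 1 XOR 1 XOR 16 = 17.

17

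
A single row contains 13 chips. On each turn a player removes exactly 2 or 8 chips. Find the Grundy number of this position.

1

Grundy values for subtraction set {2, 8}:
k:     0  1  2  3  4  5  6  7  8  9 10 11 12 13
g(k):  0  0  1  1  0  0  1  1  2  2  0  0  1  1
So g(13) = 1.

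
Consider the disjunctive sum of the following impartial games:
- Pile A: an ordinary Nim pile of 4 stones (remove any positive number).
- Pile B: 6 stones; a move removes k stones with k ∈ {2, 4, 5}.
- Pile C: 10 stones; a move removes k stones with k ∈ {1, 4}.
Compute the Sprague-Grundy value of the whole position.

7

Pile A is a plain Nim pile of size 4, so its Grundy value is 4.
Grundy values for pile B (subtraction set {2, 4, 5}):
g(0) = mex{} = 0
g(1) = mex{} = 0
g(2) = mex{0} = 1
g(3) = mex{0} = 1
g(4) = mex{0,1} = 2
g(5) = mex{0,1} = 2
g(6) = mex{0,1,2} = 3
So g(6) = 3.
Grundy values for pile C (subtraction set {1, 4}):
g(0) = mex{} = 0
g(1) = mex{0} = 1
g(2) = mex{1} = 0
g(3) = mex{0} = 1
g(4) = mex{0,1} = 2
g(5) = mex{1,2} = 0
g(6) = mex{0} = 1
g(7) = mex{1} = 0
g(8) = mex{0,2} = 1
g(9) = mex{0,1} = 2
g(10) = mex{1,2} = 0
So g(10) = 0.
The value of a disjunctive sum is the nim-sum of the parts.
Combined value = 4 ⊕ 3 ⊕ 0 = 7.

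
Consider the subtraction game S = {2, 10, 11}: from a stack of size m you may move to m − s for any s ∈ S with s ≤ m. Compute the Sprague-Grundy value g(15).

Compute g(0), g(1), … for moves {2, 10, 11}:
k:     0  1  2  3  4  5  6  7  8  9 10 11 12 13 14 15
g(k):  0  0  1  1  0  0  1  1  0  0  1  1  2  0  3  1
So g(15) = 1.

1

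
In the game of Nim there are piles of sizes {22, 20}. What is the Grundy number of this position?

2

Nim-sum: 22 XOR 20 = 2.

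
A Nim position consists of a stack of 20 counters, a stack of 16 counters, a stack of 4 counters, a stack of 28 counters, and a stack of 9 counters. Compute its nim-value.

Nim-sum: 20 ^ 16 ^ 4 ^ 28 ^ 9 = 21.

21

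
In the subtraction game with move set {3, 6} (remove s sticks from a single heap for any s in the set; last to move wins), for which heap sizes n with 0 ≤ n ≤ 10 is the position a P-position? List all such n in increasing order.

0, 1, 2, 9, 10

Build the Grundy sequence with g(k) = mex{g(k−s) : s ∈ {3, 6}, s ≤ k}:
k:     0  1  2  3  4  5  6  7  8  9 10
g(k):  0  0  0  1  1  1  2  2  2  0  0
The P-positions (g = 0) in 0..10 are 0, 1, 2, 9, 10.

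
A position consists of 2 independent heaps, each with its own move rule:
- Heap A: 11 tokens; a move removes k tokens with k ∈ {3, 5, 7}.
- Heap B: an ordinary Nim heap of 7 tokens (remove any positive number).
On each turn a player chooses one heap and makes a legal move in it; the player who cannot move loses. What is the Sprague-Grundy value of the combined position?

For heap A, compute g(0), g(1), … with moves {3, 5, 7}:
k:     0  1  2  3  4  5  6  7  8  9 10 11
g(k):  0  0  0  1  1  1  2  2  2  3  0  0
So g(11) = 0.
Heap B is a plain Nim heap of size 7, so its Grundy value is 7.
By the Sprague-Grundy theorem, the Grundy value of a sum of independent games is the XOR of the component values.
Combined value = 0 ⊕ 7 = 7.

7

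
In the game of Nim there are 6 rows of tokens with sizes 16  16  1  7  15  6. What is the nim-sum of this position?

15

Bitwise XOR of the heap sizes:
  10000  (16)
  10000  (16)
  00001  (1)
  00111  (7)
  01111  (15)
  00110  (6)
  -----
  01111  (15)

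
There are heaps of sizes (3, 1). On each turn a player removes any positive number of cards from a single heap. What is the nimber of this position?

Nim-sum: 3 ⊕ 1 = 2.

2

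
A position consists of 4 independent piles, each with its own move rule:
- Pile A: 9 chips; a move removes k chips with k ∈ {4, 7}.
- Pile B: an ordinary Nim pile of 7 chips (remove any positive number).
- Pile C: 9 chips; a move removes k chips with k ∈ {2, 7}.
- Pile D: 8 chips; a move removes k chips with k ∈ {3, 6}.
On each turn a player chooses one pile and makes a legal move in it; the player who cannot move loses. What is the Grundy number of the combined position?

7

For pile A, compute g(0), g(1), … with moves {4, 7}:
k:     0  1  2  3  4  5  6  7  8  9
g(k):  0  0  0  0  1  1  1  1  2  2
So g(9) = 2.
Pile B is a plain Nim pile of size 7, so its Grundy value is 7.
For pile C, compute g(0), g(1), … with moves {2, 7}:
k:     0  1  2  3  4  5  6  7  8  9
g(k):  0  0  1  1  0  0  1  1  2  0
So g(9) = 0.
Build the Grundy sequence for pile D with g(k) = mex{g(k−s) : s ∈ {3, 6}, s ≤ k}:
g(0) = mex{} = 0
g(1) = mex{} = 0
g(2) = mex{} = 0
g(3) = mex{0} = 1
g(4) = mex{0} = 1
g(5) = mex{0} = 1
g(6) = mex{0,1} = 2
g(7) = mex{0,1} = 2
g(8) = mex{0,1} = 2
So g(8) = 2.
The value of a disjunctive sum is the nim-sum of the parts.
Combined value = 2 XOR 7 XOR 0 XOR 2 = 7.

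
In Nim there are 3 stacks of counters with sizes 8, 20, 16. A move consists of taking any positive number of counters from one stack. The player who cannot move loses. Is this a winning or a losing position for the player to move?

Write each in binary and XOR column by column:
  01000  (8)
  10100  (20)
  10000  (16)
  -----
  01100  (12)
The nim-sum is 12 ≠ 0, so this is an N-position: the player to move can win.

Winning position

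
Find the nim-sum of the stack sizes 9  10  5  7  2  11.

Write each in binary and XOR column by column:
  1001  (9)
  1010  (10)
  0101  (5)
  0111  (7)
  0010  (2)
  1011  (11)
  ----
  1000  (8)

8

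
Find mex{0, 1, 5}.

The values 0, 1 are all present; 2 is the first non-negative integer missing from the set.

2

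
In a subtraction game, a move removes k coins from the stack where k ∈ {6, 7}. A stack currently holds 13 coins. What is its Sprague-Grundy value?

0

Grundy values for subtraction set {6, 7}:
k:     0  1  2  3  4  5  6  7  8  9 10 11 12 13
g(k):  0  0  0  0  0  0  1  1  1  1  1  1  2  0
So g(13) = 0.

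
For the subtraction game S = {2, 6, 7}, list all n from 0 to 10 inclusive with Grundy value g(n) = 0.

0, 1, 4, 5, 9

Grundy values for subtraction set {2, 6, 7}:
k:     0  1  2  3  4  5  6  7  8  9 10
g(k):  0  0  1  1  0  0  1  1  2  0  3
The P-positions (g = 0) in 0..10 are 0, 1, 4, 5, 9.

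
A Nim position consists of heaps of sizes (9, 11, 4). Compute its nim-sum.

6

Bitwise XOR of the heap sizes:
  1001  (9)
  1011  (11)
  0100  (4)
  ----
  0110  (6)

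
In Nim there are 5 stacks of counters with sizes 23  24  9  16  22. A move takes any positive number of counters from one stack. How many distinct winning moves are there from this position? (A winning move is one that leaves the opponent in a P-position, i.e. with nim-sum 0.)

Nim-sum: 23 XOR 24 XOR 9 XOR 16 XOR 22 = 0.
The nim-sum is already 0, so every move leaves a nonzero nim-sum — there are no winning moves.

0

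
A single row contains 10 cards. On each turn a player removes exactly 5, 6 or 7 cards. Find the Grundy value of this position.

2

Build the Grundy sequence with g(k) = mex{g(k−s) : s ∈ {5, 6, 7}, s ≤ k}:
g(0) = mex{} = 0
g(1) = mex{} = 0
g(2) = mex{} = 0
g(3) = mex{} = 0
g(4) = mex{} = 0
g(5) = mex{0} = 1
g(6) = mex{0} = 1
g(7) = mex{0} = 1
g(8) = mex{0} = 1
g(9) = mex{0} = 1
g(10) = mex{0,1} = 2
So g(10) = 2.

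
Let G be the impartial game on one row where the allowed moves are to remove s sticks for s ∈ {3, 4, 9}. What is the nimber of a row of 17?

Grundy values for subtraction set {3, 4, 9}:
k:     0  1  2  3  4  5  6  7  8  9 10 11 12 13 14 15 16 17
g(k):  0  0  0  1  1  1  2  0  0  3  1  1  2  0  0  0  1  1
So g(17) = 1.

1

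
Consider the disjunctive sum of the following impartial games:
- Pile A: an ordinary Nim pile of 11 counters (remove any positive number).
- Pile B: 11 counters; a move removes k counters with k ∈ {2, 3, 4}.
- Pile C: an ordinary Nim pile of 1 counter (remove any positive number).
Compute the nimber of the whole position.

8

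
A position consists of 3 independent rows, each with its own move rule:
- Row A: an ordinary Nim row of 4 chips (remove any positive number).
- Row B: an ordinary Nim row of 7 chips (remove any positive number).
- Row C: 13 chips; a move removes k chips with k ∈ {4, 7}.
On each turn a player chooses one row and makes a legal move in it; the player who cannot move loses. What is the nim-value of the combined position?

Row A is a plain Nim row of size 4, so its Grundy value is 4.
Row B is a plain Nim row of size 7, so its Grundy value is 7.
For row C, compute g(0), g(1), … with moves {4, 7}:
k:     0  1  2  3  4  5  6  7  8  9 10 11 12 13
g(k):  0  0  0  0  1  1  1  1  2  2  2  0  0  0
So g(13) = 0.
By the Sprague-Grundy theorem, the Grundy value of a sum of independent games is the XOR of the component values.
Combined value = 4 XOR 7 XOR 0 = 3.

3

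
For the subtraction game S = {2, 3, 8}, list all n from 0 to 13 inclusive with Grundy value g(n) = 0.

0, 1, 5, 6, 10, 11

Grundy values for subtraction set {2, 3, 8}:
k:     0  1  2  3  4  5  6  7  8  9 10 11 12 13
g(k):  0  0  1  1  2  0  0  1  1  2  0  0  1  1
The P-positions (g = 0) in 0..13 are 0, 1, 5, 6, 10, 11.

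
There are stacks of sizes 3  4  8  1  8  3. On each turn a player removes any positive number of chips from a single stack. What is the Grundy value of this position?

5

In binary:
  0011  (3)
  0100  (4)
  1000  (8)
  0001  (1)
  1000  (8)
  0011  (3)
  ----
  0101  (5)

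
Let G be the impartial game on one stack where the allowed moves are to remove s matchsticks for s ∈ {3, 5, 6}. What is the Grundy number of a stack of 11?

Build the Grundy sequence with g(k) = mex{g(k−s) : s ∈ {3, 5, 6}, s ≤ k}:
k:     0  1  2  3  4  5  6  7  8  9 10 11
g(k):  0  0  0  1  1  1  2  2  2  0  0  0
So g(11) = 0.

0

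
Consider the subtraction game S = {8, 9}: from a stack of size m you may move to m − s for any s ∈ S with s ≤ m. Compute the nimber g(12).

1

Compute g(0), g(1), … for moves {8, 9}:
k:     0  1  2  3  4  5  6  7  8  9 10 11 12
g(k):  0  0  0  0  0  0  0  0  1  1  1  1  1
So g(12) = 1.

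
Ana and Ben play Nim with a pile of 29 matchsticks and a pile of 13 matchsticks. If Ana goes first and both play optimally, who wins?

Ana wins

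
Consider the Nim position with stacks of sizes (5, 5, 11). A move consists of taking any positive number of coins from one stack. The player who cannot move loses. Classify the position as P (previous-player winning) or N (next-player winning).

N-position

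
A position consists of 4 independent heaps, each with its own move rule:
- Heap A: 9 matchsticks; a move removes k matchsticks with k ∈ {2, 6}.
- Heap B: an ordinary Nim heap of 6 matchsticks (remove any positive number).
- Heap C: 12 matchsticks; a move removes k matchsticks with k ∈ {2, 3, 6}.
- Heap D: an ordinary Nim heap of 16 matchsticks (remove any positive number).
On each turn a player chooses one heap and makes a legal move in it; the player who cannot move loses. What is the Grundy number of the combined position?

For heap A, compute g(0), g(1), … with moves {2, 6}:
k:     0  1  2  3  4  5  6  7  8  9
g(k):  0  0  1  1  0  0  1  1  0  0
So g(9) = 0.
Heap B is a plain Nim heap of size 6, so its Grundy value is 6.
For heap C, compute g(0), g(1), … with moves {2, 3, 6}:
g(0) = mex{} = 0
g(1) = mex{} = 0
g(2) = mex{0} = 1
g(3) = mex{0} = 1
g(4) = mex{0,1} = 2
g(5) = mex{1} = 0
g(6) = mex{0,1,2} = 3
g(7) = mex{0,2} = 1
g(8) = mex{0,1,3} = 2
g(9) = mex{1,3} = 0
g(10) = mex{1,2} = 0
g(11) = mex{0,2} = 1
g(12) = mex{0,3} = 1
So g(12) = 1.
Heap D is a plain Nim heap of size 16, so its Grundy value is 16.
The value of a disjunctive sum is the nim-sum of the parts.
Combined value = 0 XOR 6 XOR 1 XOR 16 = 23.

23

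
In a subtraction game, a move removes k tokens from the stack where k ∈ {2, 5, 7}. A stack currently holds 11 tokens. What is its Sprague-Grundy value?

Build the Grundy sequence with g(k) = mex{g(k−s) : s ∈ {2, 5, 7}, s ≤ k}:
k:     0  1  2  3  4  5  6  7  8  9 10 11
g(k):  0  0  1  1  0  2  1  3  2  2  0  3
So g(11) = 3.

3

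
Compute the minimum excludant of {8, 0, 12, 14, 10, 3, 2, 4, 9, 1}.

5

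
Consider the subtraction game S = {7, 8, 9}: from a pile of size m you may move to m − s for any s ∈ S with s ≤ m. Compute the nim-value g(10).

1

Grundy values for subtraction set {7, 8, 9}:
k:     0  1  2  3  4  5  6  7  8  9 10
g(k):  0  0  0  0  0  0  0  1  1  1  1
So g(10) = 1.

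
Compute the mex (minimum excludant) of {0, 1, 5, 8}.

2

The values 0, 1 are all present; 2 is the first non-negative integer missing from the set.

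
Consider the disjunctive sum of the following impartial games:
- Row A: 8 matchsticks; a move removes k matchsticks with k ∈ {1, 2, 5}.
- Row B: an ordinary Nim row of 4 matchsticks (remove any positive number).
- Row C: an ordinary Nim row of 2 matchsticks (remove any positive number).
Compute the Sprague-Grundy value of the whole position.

4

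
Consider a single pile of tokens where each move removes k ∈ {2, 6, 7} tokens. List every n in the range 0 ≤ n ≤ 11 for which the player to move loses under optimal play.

0, 1, 4, 5, 9

Grundy values for subtraction set {2, 6, 7}:
g(0) = mex{} = 0
g(1) = mex{} = 0
g(2) = mex{0} = 1
g(3) = mex{0} = 1
g(4) = mex{1} = 0
g(5) = mex{1} = 0
g(6) = mex{0} = 1
g(7) = mex{0} = 1
g(8) = mex{0,1} = 2
g(9) = mex{1} = 0
g(10) = mex{0,1,2} = 3
g(11) = mex{0} = 1
The P-positions (g = 0) in 0..11 are 0, 1, 4, 5, 9.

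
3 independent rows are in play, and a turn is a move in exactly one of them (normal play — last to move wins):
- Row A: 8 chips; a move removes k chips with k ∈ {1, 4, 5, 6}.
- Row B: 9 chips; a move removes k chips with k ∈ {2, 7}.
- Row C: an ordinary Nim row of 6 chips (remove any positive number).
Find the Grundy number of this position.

Grundy values for row A (subtraction set {1, 4, 5, 6}):
k:     0  1  2  3  4  5  6  7  8
g(k):  0  1  0  1  2  3  2  3  4
So g(8) = 4.
For row B, compute g(0), g(1), … with moves {2, 7}:
g(0) = mex{} = 0
g(1) = mex{} = 0
g(2) = mex{0} = 1
g(3) = mex{0} = 1
g(4) = mex{1} = 0
g(5) = mex{1} = 0
g(6) = mex{0} = 1
g(7) = mex{0} = 1
g(8) = mex{0,1} = 2
g(9) = mex{1} = 0
So g(9) = 0.
Row C is a plain Nim row of size 6, so its Grundy value is 6.
The value of a disjunctive sum is the nim-sum of the parts.
Combined value = 4 XOR 0 XOR 6 = 2.

2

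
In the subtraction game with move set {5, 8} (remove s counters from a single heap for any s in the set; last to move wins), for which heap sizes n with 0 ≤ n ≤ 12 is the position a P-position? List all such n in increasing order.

0, 1, 2, 3, 4

Grundy values for subtraction set {5, 8}:
k:     0  1  2  3  4  5  6  7  8  9 10 11 12
g(k):  0  0  0  0  0  1  1  1  1  1  2  2  2
The P-positions (g = 0) in 0..12 are 0, 1, 2, 3, 4.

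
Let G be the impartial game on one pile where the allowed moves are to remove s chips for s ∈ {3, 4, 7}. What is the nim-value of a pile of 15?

1

Compute g(0), g(1), … for moves {3, 4, 7}:
k:     0  1  2  3  4  5  6  7  8  9 10 11 12 13 14 15
g(k):  0  0  0  1  1  1  2  2  2  3  0  0  0  1  1  1
So g(15) = 1.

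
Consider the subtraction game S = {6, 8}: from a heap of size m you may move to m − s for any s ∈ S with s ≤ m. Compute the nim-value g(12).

2

Grundy values for subtraction set {6, 8}:
g(0) = mex{} = 0
g(1) = mex{} = 0
g(2) = mex{} = 0
g(3) = mex{} = 0
g(4) = mex{} = 0
g(5) = mex{} = 0
g(6) = mex{0} = 1
g(7) = mex{0} = 1
g(8) = mex{0} = 1
g(9) = mex{0} = 1
g(10) = mex{0} = 1
g(11) = mex{0} = 1
g(12) = mex{0,1} = 2
So g(12) = 2.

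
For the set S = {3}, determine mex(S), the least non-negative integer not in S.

0 is not in the set, so the mex is 0.

0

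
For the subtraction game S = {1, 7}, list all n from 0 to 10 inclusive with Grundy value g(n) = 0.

0, 2, 4, 6, 8, 10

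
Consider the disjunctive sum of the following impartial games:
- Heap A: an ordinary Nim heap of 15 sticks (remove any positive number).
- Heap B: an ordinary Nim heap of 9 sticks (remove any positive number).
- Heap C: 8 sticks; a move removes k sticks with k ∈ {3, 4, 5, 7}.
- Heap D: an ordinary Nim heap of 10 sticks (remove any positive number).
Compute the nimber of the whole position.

14

Heap A is a plain Nim heap of size 15, so its Grundy value is 15.
Heap B is a plain Nim heap of size 9, so its Grundy value is 9.
Build the Grundy sequence for heap C with g(k) = mex{g(k−s) : s ∈ {3, 4, 5, 7}, s ≤ k}:
g(0) = mex{} = 0
g(1) = mex{} = 0
g(2) = mex{} = 0
g(3) = mex{0} = 1
g(4) = mex{0} = 1
g(5) = mex{0} = 1
g(6) = mex{0,1} = 2
g(7) = mex{0,1} = 2
g(8) = mex{0,1} = 2
So g(8) = 2.
Heap D is a plain Nim heap of size 10, so its Grundy value is 10.
The value of a disjunctive sum is the nim-sum of the parts.
Combined value = 15 XOR 9 XOR 2 XOR 10 = 14.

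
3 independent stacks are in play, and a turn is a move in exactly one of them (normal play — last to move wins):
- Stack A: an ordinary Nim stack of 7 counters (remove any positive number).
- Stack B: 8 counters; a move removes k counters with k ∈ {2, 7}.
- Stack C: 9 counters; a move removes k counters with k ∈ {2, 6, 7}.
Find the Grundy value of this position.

Stack A is a plain Nim stack of size 7, so its Grundy value is 7.
Grundy values for stack B (subtraction set {2, 7}):
g(0) = mex{} = 0
g(1) = mex{} = 0
g(2) = mex{0} = 1
g(3) = mex{0} = 1
g(4) = mex{1} = 0
g(5) = mex{1} = 0
g(6) = mex{0} = 1
g(7) = mex{0} = 1
g(8) = mex{0,1} = 2
So g(8) = 2.
For stack C, compute g(0), g(1), … with moves {2, 6, 7}:
g(0) = mex{} = 0
g(1) = mex{} = 0
g(2) = mex{0} = 1
g(3) = mex{0} = 1
g(4) = mex{1} = 0
g(5) = mex{1} = 0
g(6) = mex{0} = 1
g(7) = mex{0} = 1
g(8) = mex{0,1} = 2
g(9) = mex{1} = 0
So g(9) = 0.
The value of a disjunctive sum is the nim-sum of the parts.
Combined value = 7 XOR 2 XOR 0 = 5.

5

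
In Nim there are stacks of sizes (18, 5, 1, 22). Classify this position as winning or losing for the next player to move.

In binary:
  10010  (18)
  00101  (5)
  00001  (1)
  10110  (22)
  -----
  00000  (0)
The nim-sum is 0, so this is a P-position: the player to move is in a losing position under optimal play.

Losing position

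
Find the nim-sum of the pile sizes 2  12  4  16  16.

10

Compute the nim-sum pairwise:
2 XOR 12 = 14
14 XOR 4 = 10
10 XOR 16 = 26
26 XOR 16 = 10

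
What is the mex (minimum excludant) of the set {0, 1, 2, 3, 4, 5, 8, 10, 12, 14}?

The values 0, 1, 2, 3, 4, 5 are all present; 6 is the first non-negative integer missing from the set.

6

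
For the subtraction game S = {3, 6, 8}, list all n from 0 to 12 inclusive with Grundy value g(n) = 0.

0, 1, 2, 11, 12

Grundy values for subtraction set {3, 6, 8}:
g(0) = mex{} = 0
g(1) = mex{} = 0
g(2) = mex{} = 0
g(3) = mex{0} = 1
g(4) = mex{0} = 1
g(5) = mex{0} = 1
g(6) = mex{0,1} = 2
g(7) = mex{0,1} = 2
g(8) = mex{0,1} = 2
g(9) = mex{0,1,2} = 3
g(10) = mex{0,1,2} = 3
g(11) = mex{1,2} = 0
g(12) = mex{1,2,3} = 0
The P-positions (g = 0) in 0..12 are 0, 1, 2, 11, 12.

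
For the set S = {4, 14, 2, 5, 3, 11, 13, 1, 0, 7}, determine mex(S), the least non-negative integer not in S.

The values 0, 1, 2, 3, 4, 5 are all present; 6 is the first non-negative integer missing from the set.

6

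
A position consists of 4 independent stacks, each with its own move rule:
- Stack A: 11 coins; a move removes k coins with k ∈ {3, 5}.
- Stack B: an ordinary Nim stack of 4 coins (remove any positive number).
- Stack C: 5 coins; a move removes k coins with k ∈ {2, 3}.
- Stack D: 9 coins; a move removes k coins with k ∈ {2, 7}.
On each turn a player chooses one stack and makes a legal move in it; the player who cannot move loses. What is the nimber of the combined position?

5

For stack A, compute g(0), g(1), … with moves {3, 5}:
g(0) = mex{} = 0
g(1) = mex{} = 0
g(2) = mex{} = 0
g(3) = mex{0} = 1
g(4) = mex{0} = 1
g(5) = mex{0} = 1
g(6) = mex{0,1} = 2
g(7) = mex{0,1} = 2
g(8) = mex{1} = 0
g(9) = mex{1,2} = 0
g(10) = mex{1,2} = 0
g(11) = mex{0,2} = 1
So g(11) = 1.
Stack B is a plain Nim stack of size 4, so its Grundy value is 4.
Build the Grundy sequence for stack C with g(k) = mex{g(k−s) : s ∈ {2, 3}, s ≤ k}:
k:     0  1  2  3  4  5
g(k):  0  0  1  1  2  0
So g(5) = 0.
For stack D, compute g(0), g(1), … with moves {2, 7}:
k:     0  1  2  3  4  5  6  7  8  9
g(k):  0  0  1  1  0  0  1  1  2  0
So g(9) = 0.
By the Sprague-Grundy theorem, the Grundy value of a sum of independent games is the XOR of the component values.
Combined value = 1 ⊕ 4 ⊕ 0 ⊕ 0 = 5.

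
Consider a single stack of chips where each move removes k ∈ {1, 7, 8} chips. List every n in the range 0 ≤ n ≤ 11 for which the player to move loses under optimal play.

0, 2, 4, 6

Build the Grundy sequence with g(k) = mex{g(k−s) : s ∈ {1, 7, 8}, s ≤ k}:
g(0) = mex{} = 0
g(1) = mex{0} = 1
g(2) = mex{1} = 0
g(3) = mex{0} = 1
g(4) = mex{1} = 0
g(5) = mex{0} = 1
g(6) = mex{1} = 0
g(7) = mex{0} = 1
g(8) = mex{0,1} = 2
g(9) = mex{0,1,2} = 3
g(10) = mex{0,1,3} = 2
g(11) = mex{0,1,2} = 3
The P-positions (g = 0) in 0..11 are 0, 2, 4, 6.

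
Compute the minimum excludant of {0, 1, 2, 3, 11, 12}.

4

The values 0, 1, 2, 3 are all present; 4 is the first non-negative integer missing from the set.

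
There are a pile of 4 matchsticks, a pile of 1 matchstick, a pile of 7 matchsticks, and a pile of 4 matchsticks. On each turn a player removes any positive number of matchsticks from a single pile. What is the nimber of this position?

Write each in binary and XOR column by column:
  100  (4)
  001  (1)
  111  (7)
  100  (4)
  ---
  110  (6)

6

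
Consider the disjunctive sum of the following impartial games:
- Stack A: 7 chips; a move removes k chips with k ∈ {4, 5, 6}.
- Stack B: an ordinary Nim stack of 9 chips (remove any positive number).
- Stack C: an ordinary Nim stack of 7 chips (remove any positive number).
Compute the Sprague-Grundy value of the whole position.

15

Build the Grundy sequence for stack A with g(k) = mex{g(k−s) : s ∈ {4, 5, 6}, s ≤ k}:
k:     0  1  2  3  4  5  6  7
g(k):  0  0  0  0  1  1  1  1
So g(7) = 1.
Stack B is a plain Nim stack of size 9, so its Grundy value is 9.
Stack C is a plain Nim stack of size 7, so its Grundy value is 7.
By the Sprague-Grundy theorem, the Grundy value of a sum of independent games is the XOR of the component values.
Combined value = 1 XOR 9 XOR 7 = 15.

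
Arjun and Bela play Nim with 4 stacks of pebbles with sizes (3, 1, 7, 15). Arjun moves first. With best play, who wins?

Arjun wins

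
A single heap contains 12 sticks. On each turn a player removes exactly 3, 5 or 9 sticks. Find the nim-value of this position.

0

Grundy values for subtraction set {3, 5, 9}:
k:     0  1  2  3  4  5  6  7  8  9 10 11 12
g(k):  0  0  0  1  1  1  2  2  0  3  3  1  0
So g(12) = 0.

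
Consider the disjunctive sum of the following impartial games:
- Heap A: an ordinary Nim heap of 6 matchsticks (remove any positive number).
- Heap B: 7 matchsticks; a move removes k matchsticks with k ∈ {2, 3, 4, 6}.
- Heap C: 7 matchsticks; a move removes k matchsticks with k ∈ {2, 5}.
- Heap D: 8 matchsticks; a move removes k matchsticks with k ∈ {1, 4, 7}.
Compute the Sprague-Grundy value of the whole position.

5

Heap A is a plain Nim heap of size 6, so its Grundy value is 6.
Build the Grundy sequence for heap B with g(k) = mex{g(k−s) : s ∈ {2, 3, 4, 6}, s ≤ k}:
g(0) = mex{} = 0
g(1) = mex{} = 0
g(2) = mex{0} = 1
g(3) = mex{0} = 1
g(4) = mex{0,1} = 2
g(5) = mex{0,1} = 2
g(6) = mex{0,1,2} = 3
g(7) = mex{0,1,2} = 3
So g(7) = 3.
Build the Grundy sequence for heap C with g(k) = mex{g(k−s) : s ∈ {2, 5}, s ≤ k}:
g(0) = mex{} = 0
g(1) = mex{} = 0
g(2) = mex{0} = 1
g(3) = mex{0} = 1
g(4) = mex{1} = 0
g(5) = mex{0,1} = 2
g(6) = mex{0} = 1
g(7) = mex{1,2} = 0
So g(7) = 0.
Grundy values for heap D (subtraction set {1, 4, 7}):
k:     0  1  2  3  4  5  6  7  8
g(k):  0  1  0  1  2  0  1  2  0
So g(8) = 0.
The value of a disjunctive sum is the nim-sum of the parts.
Combined value = 6 XOR 3 XOR 0 XOR 0 = 5.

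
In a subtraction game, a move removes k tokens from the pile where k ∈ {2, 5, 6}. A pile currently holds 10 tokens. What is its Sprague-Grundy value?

Grundy values for subtraction set {2, 5, 6}:
g(0) = mex{} = 0
g(1) = mex{} = 0
g(2) = mex{0} = 1
g(3) = mex{0} = 1
g(4) = mex{1} = 0
g(5) = mex{0,1} = 2
g(6) = mex{0} = 1
g(7) = mex{0,1,2} = 3
g(8) = mex{1} = 0
g(9) = mex{0,1,3} = 2
g(10) = mex{0,2} = 1
So g(10) = 1.

1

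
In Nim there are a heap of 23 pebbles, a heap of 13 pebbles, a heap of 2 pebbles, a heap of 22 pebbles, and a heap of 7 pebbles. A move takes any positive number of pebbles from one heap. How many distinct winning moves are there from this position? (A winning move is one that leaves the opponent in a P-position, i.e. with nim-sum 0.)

Compute the nim-sum pairwise:
23 ^ 13 = 26
26 ^ 2 = 24
24 ^ 22 = 14
14 ^ 7 = 9
The overall nim-sum is X = 9. A heap of size p has a winning move iff p XOR X < p (reduce it to p XOR X).
  23: 23 XOR 9 = 30 ≥ 23 — no move.
  13: 13 XOR 9 = 4 < 13 — winning move (to 4).
  2: 2 XOR 9 = 11 ≥ 2 — no move.
  22: 22 XOR 9 = 31 ≥ 22 — no move.
  7: 7 XOR 9 = 14 ≥ 7 — no move.
That gives 1 winning move.

1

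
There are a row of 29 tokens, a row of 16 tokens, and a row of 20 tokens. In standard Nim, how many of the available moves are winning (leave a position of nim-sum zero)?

3

Bitwise XOR of the heap sizes:
  11101  (29)
  10000  (16)
  10100  (20)
  -----
  11001  (25)
The overall nim-sum is X = 25. A row of size p has a winning move iff p XOR X < p (reduce it to p XOR X).
  29: 29 XOR 25 = 4 < 29 — winning move (to 4).
  16: 16 XOR 25 = 9 < 16 — winning move (to 9).
  20: 20 XOR 25 = 13 < 20 — winning move (to 13).
That gives 3 winning moves.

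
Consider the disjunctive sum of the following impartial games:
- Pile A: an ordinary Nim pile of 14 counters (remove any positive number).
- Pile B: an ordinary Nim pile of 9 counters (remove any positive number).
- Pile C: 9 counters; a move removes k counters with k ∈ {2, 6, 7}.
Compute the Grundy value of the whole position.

7

Pile A is a plain Nim pile of size 14, so its Grundy value is 14.
Pile B is a plain Nim pile of size 9, so its Grundy value is 9.
For pile C, compute g(0), g(1), … with moves {2, 6, 7}:
g(0) = mex{} = 0
g(1) = mex{} = 0
g(2) = mex{0} = 1
g(3) = mex{0} = 1
g(4) = mex{1} = 0
g(5) = mex{1} = 0
g(6) = mex{0} = 1
g(7) = mex{0} = 1
g(8) = mex{0,1} = 2
g(9) = mex{1} = 0
So g(9) = 0.
The value of a disjunctive sum is the nim-sum of the parts.
Combined value = 14 XOR 9 XOR 0 = 7.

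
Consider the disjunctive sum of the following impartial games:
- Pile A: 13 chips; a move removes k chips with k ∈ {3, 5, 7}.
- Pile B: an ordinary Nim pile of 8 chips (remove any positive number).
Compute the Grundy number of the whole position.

For pile A, compute g(0), g(1), … with moves {3, 5, 7}:
g(0) = mex{} = 0
g(1) = mex{} = 0
g(2) = mex{} = 0
g(3) = mex{0} = 1
g(4) = mex{0} = 1
g(5) = mex{0} = 1
g(6) = mex{0,1} = 2
g(7) = mex{0,1} = 2
g(8) = mex{0,1} = 2
g(9) = mex{0,1,2} = 3
g(10) = mex{1,2} = 0
g(11) = mex{1,2} = 0
g(12) = mex{1,2,3} = 0
g(13) = mex{0,2} = 1
So g(13) = 1.
Pile B is a plain Nim pile of size 8, so its Grundy value is 8.
The value of a disjunctive sum is the nim-sum of the parts.
Combined value = 1 XOR 8 = 9.

9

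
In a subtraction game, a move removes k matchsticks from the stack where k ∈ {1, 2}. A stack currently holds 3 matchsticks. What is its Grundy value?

0

Build the Grundy sequence with g(k) = mex{g(k−s) : s ∈ {1, 2}, s ≤ k}:
k:     0  1  2  3
g(k):  0  1  2  0
So g(3) = 0.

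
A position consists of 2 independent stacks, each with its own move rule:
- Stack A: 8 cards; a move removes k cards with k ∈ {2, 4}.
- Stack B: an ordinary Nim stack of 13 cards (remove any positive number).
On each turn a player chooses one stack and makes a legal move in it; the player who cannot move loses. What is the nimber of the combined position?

12

For stack A, compute g(0), g(1), … with moves {2, 4}:
k:     0  1  2  3  4  5  6  7  8
g(k):  0  0  1  1  2  2  0  0  1
So g(8) = 1.
Stack B is a plain Nim stack of size 13, so its Grundy value is 13.
The value of a disjunctive sum is the nim-sum of the parts.
Combined value = 1 ⊕ 13 = 12.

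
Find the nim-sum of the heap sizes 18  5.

Bitwise XOR of the heap sizes:
  10010  (18)
  00101  (5)
  -----
  10111  (23)

23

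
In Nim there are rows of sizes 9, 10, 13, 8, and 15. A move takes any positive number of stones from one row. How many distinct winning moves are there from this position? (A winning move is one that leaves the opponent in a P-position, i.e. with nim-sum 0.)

5

Nim-sum: 9 ⊕ 10 ⊕ 13 ⊕ 8 ⊕ 15 = 9.
The overall nim-sum is X = 9. A row of size p has a winning move iff p XOR X < p (reduce it to p XOR X).
  9: 9 XOR 9 = 0 < 9 — winning move (to 0).
  10: 10 XOR 9 = 3 < 10 — winning move (to 3).
  13: 13 XOR 9 = 4 < 13 — winning move (to 4).
  8: 8 XOR 9 = 1 < 8 — winning move (to 1).
  15: 15 XOR 9 = 6 < 15 — winning move (to 6).
That gives 5 winning moves.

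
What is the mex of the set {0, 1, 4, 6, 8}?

The values 0, 1 are all present; 2 is the first non-negative integer missing from the set.

2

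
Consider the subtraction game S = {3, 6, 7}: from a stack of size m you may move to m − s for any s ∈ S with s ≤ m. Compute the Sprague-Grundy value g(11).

Grundy values for subtraction set {3, 6, 7}:
g(0) = mex{} = 0
g(1) = mex{} = 0
g(2) = mex{} = 0
g(3) = mex{0} = 1
g(4) = mex{0} = 1
g(5) = mex{0} = 1
g(6) = mex{0,1} = 2
g(7) = mex{0,1} = 2
g(8) = mex{0,1} = 2
g(9) = mex{0,1,2} = 3
g(10) = mex{1,2} = 0
g(11) = mex{1,2} = 0
So g(11) = 0.

0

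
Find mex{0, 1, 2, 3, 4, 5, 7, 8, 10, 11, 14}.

6

The values 0, 1, 2, 3, 4, 5 are all present; 6 is the first non-negative integer missing from the set.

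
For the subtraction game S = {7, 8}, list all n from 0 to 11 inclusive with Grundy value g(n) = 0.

0, 1, 2, 3, 4, 5, 6

Compute g(0), g(1), … for moves {7, 8}:
g(0) = mex{} = 0
g(1) = mex{} = 0
g(2) = mex{} = 0
g(3) = mex{} = 0
g(4) = mex{} = 0
g(5) = mex{} = 0
g(6) = mex{} = 0
g(7) = mex{0} = 1
g(8) = mex{0} = 1
g(9) = mex{0} = 1
g(10) = mex{0} = 1
g(11) = mex{0} = 1
The P-positions (g = 0) in 0..11 are 0, 1, 2, 3, 4, 5, 6.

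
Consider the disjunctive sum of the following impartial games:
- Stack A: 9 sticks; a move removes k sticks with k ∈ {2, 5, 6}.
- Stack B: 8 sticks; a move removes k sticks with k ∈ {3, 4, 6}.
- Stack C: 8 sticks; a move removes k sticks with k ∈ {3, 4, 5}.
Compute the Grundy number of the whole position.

0

Grundy values for stack A (subtraction set {2, 5, 6}):
g(0) = mex{} = 0
g(1) = mex{} = 0
g(2) = mex{0} = 1
g(3) = mex{0} = 1
g(4) = mex{1} = 0
g(5) = mex{0,1} = 2
g(6) = mex{0} = 1
g(7) = mex{0,1,2} = 3
g(8) = mex{1} = 0
g(9) = mex{0,1,3} = 2
So g(9) = 2.
For stack B, compute g(0), g(1), … with moves {3, 4, 6}:
g(0) = mex{} = 0
g(1) = mex{} = 0
g(2) = mex{} = 0
g(3) = mex{0} = 1
g(4) = mex{0} = 1
g(5) = mex{0} = 1
g(6) = mex{0,1} = 2
g(7) = mex{0,1} = 2
g(8) = mex{0,1} = 2
So g(8) = 2.
Build the Grundy sequence for stack C with g(k) = mex{g(k−s) : s ∈ {3, 4, 5}, s ≤ k}:
g(0) = mex{} = 0
g(1) = mex{} = 0
g(2) = mex{} = 0
g(3) = mex{0} = 1
g(4) = mex{0} = 1
g(5) = mex{0} = 1
g(6) = mex{0,1} = 2
g(7) = mex{0,1} = 2
g(8) = mex{1} = 0
So g(8) = 0.
By the Sprague-Grundy theorem, the Grundy value of a sum of independent games is the XOR of the component values.
Combined value = 2 XOR 2 XOR 0 = 0.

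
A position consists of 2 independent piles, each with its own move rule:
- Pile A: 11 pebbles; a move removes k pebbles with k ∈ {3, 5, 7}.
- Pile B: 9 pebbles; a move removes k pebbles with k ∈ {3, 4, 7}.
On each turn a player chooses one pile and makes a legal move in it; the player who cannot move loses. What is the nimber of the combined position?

3

For pile A, compute g(0), g(1), … with moves {3, 5, 7}:
k:     0  1  2  3  4  5  6  7  8  9 10 11
g(k):  0  0  0  1  1  1  2  2  2  3  0  0
So g(11) = 0.
Build the Grundy sequence for pile B with g(k) = mex{g(k−s) : s ∈ {3, 4, 7}, s ≤ k}:
g(0) = mex{} = 0
g(1) = mex{} = 0
g(2) = mex{} = 0
g(3) = mex{0} = 1
g(4) = mex{0} = 1
g(5) = mex{0} = 1
g(6) = mex{0,1} = 2
g(7) = mex{0,1} = 2
g(8) = mex{0,1} = 2
g(9) = mex{0,1,2} = 3
So g(9) = 3.
The value of a disjunctive sum is the nim-sum of the parts.
Combined value = 0 XOR 3 = 3.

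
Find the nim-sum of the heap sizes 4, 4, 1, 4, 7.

2

Nim-sum: 4 ⊕ 4 ⊕ 1 ⊕ 4 ⊕ 7 = 2.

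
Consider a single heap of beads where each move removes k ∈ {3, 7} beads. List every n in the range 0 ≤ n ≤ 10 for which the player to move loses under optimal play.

0, 1, 2, 6, 10

Grundy values for subtraction set {3, 7}:
g(0) = mex{} = 0
g(1) = mex{} = 0
g(2) = mex{} = 0
g(3) = mex{0} = 1
g(4) = mex{0} = 1
g(5) = mex{0} = 1
g(6) = mex{1} = 0
g(7) = mex{0,1} = 2
g(8) = mex{0,1} = 2
g(9) = mex{0} = 1
g(10) = mex{1,2} = 0
The P-positions (g = 0) in 0..10 are 0, 1, 2, 6, 10.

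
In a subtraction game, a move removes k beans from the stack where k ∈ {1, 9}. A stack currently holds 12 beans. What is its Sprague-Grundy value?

0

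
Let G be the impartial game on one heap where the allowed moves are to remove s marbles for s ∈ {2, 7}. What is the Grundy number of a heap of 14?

0

Build the Grundy sequence with g(k) = mex{g(k−s) : s ∈ {2, 7}, s ≤ k}:
k:     0  1  2  3  4  5  6  7  8  9 10 11 12 13 14
g(k):  0  0  1  1  0  0  1  1  2  0  0  1  1  0  0
So g(14) = 0.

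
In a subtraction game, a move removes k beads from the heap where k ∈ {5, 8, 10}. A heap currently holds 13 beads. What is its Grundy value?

2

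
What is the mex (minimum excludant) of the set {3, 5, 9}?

0

0 is not in the set, so the mex is 0.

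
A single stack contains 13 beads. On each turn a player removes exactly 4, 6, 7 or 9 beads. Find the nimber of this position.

0

Compute g(0), g(1), … for moves {4, 6, 7, 9}:
k:     0  1  2  3  4  5  6  7  8  9 10 11 12 13
g(k):  0  0  0  0  1  1  1  1  2  2  2  2  3  0
So g(13) = 0.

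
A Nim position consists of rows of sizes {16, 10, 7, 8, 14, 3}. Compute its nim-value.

Nim-sum: 16 XOR 10 XOR 7 XOR 8 XOR 14 XOR 3 = 24.

24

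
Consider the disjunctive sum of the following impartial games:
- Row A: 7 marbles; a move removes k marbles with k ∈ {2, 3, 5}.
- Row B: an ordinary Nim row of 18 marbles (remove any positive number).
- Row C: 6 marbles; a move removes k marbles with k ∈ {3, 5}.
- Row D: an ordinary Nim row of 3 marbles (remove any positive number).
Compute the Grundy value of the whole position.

Build the Grundy sequence for row A with g(k) = mex{g(k−s) : s ∈ {2, 3, 5}, s ≤ k}:
g(0) = mex{} = 0
g(1) = mex{} = 0
g(2) = mex{0} = 1
g(3) = mex{0} = 1
g(4) = mex{0,1} = 2
g(5) = mex{0,1} = 2
g(6) = mex{0,1,2} = 3
g(7) = mex{1,2} = 0
So g(7) = 0.
Row B is a plain Nim row of size 18, so its Grundy value is 18.
For row C, compute g(0), g(1), … with moves {3, 5}:
k:     0  1  2  3  4  5  6
g(k):  0  0  0  1  1  1  2
So g(6) = 2.
Row D is a plain Nim row of size 3, so its Grundy value is 3.
By the Sprague-Grundy theorem, the Grundy value of a sum of independent games is the XOR of the component values.
Combined value = 0 XOR 18 XOR 2 XOR 3 = 19.

19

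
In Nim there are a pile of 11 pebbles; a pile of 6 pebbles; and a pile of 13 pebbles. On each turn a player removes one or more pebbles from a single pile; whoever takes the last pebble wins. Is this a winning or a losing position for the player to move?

Losing position

Nim-sum: 11 ^ 6 ^ 13 = 0.
The nim-sum is 0, so this is a P-position: the player to move is in a losing position under optimal play.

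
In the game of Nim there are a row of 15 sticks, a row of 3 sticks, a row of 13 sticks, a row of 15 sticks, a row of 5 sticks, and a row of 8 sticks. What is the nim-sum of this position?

Bitwise XOR of the heap sizes:
  1111  (15)
  0011  (3)
  1101  (13)
  1111  (15)
  0101  (5)
  1000  (8)
  ----
  0011  (3)

3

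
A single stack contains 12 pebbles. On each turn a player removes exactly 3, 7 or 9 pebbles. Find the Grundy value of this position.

Build the Grundy sequence with g(k) = mex{g(k−s) : s ∈ {3, 7, 9}, s ≤ k}:
g(0) = mex{} = 0
g(1) = mex{} = 0
g(2) = mex{} = 0
g(3) = mex{0} = 1
g(4) = mex{0} = 1
g(5) = mex{0} = 1
g(6) = mex{1} = 0
g(7) = mex{0,1} = 2
g(8) = mex{0,1} = 2
g(9) = mex{0} = 1
g(10) = mex{0,1,2} = 3
g(11) = mex{0,1,2} = 3
g(12) = mex{1} = 0
So g(12) = 0.

0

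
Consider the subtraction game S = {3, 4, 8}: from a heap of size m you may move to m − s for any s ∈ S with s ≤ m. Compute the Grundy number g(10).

1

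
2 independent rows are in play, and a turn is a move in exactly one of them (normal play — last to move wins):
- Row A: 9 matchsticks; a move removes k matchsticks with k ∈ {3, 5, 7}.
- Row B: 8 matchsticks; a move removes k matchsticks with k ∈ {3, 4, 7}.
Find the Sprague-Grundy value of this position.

1

Build the Grundy sequence for row A with g(k) = mex{g(k−s) : s ∈ {3, 5, 7}, s ≤ k}:
k:     0  1  2  3  4  5  6  7  8  9
g(k):  0  0  0  1  1  1  2  2  2  3
So g(9) = 3.
Build the Grundy sequence for row B with g(k) = mex{g(k−s) : s ∈ {3, 4, 7}, s ≤ k}:
g(0) = mex{} = 0
g(1) = mex{} = 0
g(2) = mex{} = 0
g(3) = mex{0} = 1
g(4) = mex{0} = 1
g(5) = mex{0} = 1
g(6) = mex{0,1} = 2
g(7) = mex{0,1} = 2
g(8) = mex{0,1} = 2
So g(8) = 2.
The value of a disjunctive sum is the nim-sum of the parts.
Combined value = 3 ⊕ 2 = 1.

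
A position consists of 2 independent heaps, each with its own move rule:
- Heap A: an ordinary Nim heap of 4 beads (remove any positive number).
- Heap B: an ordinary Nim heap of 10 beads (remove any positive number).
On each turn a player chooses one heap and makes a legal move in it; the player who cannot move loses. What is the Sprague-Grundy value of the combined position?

Heap A is a plain Nim heap of size 4, so its Grundy value is 4.
Heap B is a plain Nim heap of size 10, so its Grundy value is 10.
By the Sprague-Grundy theorem, the Grundy value of a sum of independent games is the XOR of the component values.
Combined value = 4 ⊕ 10 = 14.

14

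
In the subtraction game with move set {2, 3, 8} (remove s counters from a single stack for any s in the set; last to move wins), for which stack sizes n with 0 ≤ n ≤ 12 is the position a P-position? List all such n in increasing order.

Build the Grundy sequence with g(k) = mex{g(k−s) : s ∈ {2, 3, 8}, s ≤ k}:
k:     0  1  2  3  4  5  6  7  8  9 10 11 12
g(k):  0  0  1  1  2  0  0  1  1  2  0  0  1
The P-positions (g = 0) in 0..12 are 0, 1, 5, 6, 10, 11.

0, 1, 5, 6, 10, 11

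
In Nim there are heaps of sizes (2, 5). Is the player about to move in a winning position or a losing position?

Winning position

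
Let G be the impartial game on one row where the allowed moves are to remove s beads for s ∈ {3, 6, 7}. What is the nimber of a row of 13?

1

Grundy values for subtraction set {3, 6, 7}:
g(0) = mex{} = 0
g(1) = mex{} = 0
g(2) = mex{} = 0
g(3) = mex{0} = 1
g(4) = mex{0} = 1
g(5) = mex{0} = 1
g(6) = mex{0,1} = 2
g(7) = mex{0,1} = 2
g(8) = mex{0,1} = 2
g(9) = mex{0,1,2} = 3
g(10) = mex{1,2} = 0
g(11) = mex{1,2} = 0
g(12) = mex{1,2,3} = 0
g(13) = mex{0,2} = 1
So g(13) = 1.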